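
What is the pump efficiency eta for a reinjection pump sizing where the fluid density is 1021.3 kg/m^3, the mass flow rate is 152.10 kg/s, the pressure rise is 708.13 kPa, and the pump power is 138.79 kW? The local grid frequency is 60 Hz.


eta = mdot * dP / (rho * P_pump)
eta = 152.10 * 708.13 / (1021.3 * 138.79)
eta = 0.75985


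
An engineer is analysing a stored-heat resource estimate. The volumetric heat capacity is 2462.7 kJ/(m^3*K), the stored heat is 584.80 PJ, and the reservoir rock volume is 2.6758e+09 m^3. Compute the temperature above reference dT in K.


dT = Q_s * 1e12 / (Vr * rhoc)
dT = 584.80 * 1e12 / (2.6758e+09 * 2462.7)
dT = 88.745 K


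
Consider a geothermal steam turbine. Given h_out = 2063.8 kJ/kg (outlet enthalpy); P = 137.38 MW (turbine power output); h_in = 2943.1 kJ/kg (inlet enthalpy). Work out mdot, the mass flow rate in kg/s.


mdot = P * 1000 / (h_in - h_out)
mdot = 137.38 * 1000 / (2943.1 - 2063.8)
mdot = 156.24 kg/s


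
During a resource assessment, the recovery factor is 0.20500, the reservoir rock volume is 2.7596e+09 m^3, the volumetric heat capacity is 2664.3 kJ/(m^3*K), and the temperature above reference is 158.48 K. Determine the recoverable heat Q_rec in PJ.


Step 1: Q_s = Vr*rhoc*dT/1e12 = 2.7596e+09*2664.3*158.48/1e12 = 1165.209 PJ
Step 2: Q_rec = Q_s * RF = 1165.209 * 0.205 = 238.87 PJ
Q_rec = 238.87 PJ


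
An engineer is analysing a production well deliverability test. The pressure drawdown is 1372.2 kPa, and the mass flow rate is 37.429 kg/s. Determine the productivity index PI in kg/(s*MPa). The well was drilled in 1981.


PI = mdot * 1000 / dP
PI = 37.429 * 1000 / 1372.2
PI = 27.277 kg/(s*MPa)


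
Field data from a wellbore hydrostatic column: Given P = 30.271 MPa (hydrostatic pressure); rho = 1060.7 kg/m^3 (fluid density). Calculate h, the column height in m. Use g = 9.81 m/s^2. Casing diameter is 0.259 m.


h = P * 1e6 / (g * rho)
h = 30.271 * 1e6 / (9.81 * 1060.7)
h = 2909.1 m


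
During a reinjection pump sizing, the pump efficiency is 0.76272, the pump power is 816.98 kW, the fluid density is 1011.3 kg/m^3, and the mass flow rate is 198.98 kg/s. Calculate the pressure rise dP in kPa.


dP = P_pump * rho * eta / mdot
dP = 816.98 * 1011.3 * 0.76272 / 198.98
dP = 3167.0 kPa


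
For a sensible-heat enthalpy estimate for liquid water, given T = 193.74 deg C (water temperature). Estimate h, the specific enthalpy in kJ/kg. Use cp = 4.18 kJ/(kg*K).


h = cp * T
h = 4.18 * 193.74
h = 809.83 kJ/kg


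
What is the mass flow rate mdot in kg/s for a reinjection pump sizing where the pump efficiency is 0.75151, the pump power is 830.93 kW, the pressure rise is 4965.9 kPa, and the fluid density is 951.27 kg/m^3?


mdot = P_pump * rho * eta / dP
mdot = 830.93 * 951.27 * 0.75151 / 4965.9
mdot = 119.62 kg/s


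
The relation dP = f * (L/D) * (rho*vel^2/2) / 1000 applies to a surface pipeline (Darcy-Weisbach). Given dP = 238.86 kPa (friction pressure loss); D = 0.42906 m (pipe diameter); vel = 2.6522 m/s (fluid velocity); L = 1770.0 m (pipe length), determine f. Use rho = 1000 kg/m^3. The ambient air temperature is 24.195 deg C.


f = dP*1000 / ((L/D)*(rho*vel^2/2))
f = 238.86*1000 / ((1770.0/0.42906)*(1000*2.6522^2/2))
f = 0.016463


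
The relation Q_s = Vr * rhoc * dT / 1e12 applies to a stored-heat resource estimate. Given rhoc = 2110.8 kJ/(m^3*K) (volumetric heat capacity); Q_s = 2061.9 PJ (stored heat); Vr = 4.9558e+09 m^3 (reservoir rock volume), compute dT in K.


dT = Q_s * 1e12 / (Vr * rhoc)
dT = 2061.9 * 1e12 / (4.9558e+09 * 2110.8)
dT = 197.11 K


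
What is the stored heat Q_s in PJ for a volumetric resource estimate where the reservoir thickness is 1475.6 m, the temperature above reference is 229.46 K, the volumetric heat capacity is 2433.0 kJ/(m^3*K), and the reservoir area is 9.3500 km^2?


Step 1: Vr = A*1e6*hr = 9.35*1e6*1475.6 = 1.379686e+10 m^3
Step 2: Q_s = Vr*rhoc*dT/1e12 = 1.379686e+10*2433.0*229.46/1e12 = 7702.5 PJ
Q_s = 7702.5 PJ


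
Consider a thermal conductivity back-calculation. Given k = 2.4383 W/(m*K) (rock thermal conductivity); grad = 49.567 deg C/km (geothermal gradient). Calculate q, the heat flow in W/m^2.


q = k * grad / 1000
q = 2.4383 * 49.567 / 1000
q = 0.12086 W/m^2


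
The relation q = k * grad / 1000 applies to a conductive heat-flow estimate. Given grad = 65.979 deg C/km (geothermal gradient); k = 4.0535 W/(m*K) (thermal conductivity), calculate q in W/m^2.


q = k * grad / 1000
q = 4.0535 * 65.979 / 1000
q = 0.26745 W/m^2


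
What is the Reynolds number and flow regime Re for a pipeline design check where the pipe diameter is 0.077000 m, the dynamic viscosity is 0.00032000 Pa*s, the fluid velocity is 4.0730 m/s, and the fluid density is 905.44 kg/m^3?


Step 1: Re = rho*vel*D/mu = 905.44*4.073*0.077/0.00032 = 8.8739e+05
Step 2: Re = 8.8739e+05 > 4000, so flow is turbulent.
Re = 8.8739e+05 (turbulent)


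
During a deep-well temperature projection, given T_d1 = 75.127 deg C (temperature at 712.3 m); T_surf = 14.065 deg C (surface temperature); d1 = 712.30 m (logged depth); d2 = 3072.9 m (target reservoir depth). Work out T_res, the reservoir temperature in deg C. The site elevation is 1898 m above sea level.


Step 1: grad = (T_d1 - T_surf)/d1 * 1000 = (75.127 - 14.065)/712.3 * 1000 = 85.72512 deg C/km
Step 2: T_res = T_surf + grad*d2/1000 = 14.065 + 85.72512*3072.9/1000 = 277.49 deg C
T_res = 277.49 deg C


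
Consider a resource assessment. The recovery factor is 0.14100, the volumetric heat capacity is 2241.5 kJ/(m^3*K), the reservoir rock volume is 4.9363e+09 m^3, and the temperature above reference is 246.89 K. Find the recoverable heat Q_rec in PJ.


Step 1: Q_s = Vr*rhoc*dT/1e12 = 4.9363e+09*2241.5*246.89/1e12 = 2731.768 PJ
Step 2: Q_rec = Q_s * RF = 2731.768 * 0.141 = 385.18 PJ
Q_rec = 385.18 PJ


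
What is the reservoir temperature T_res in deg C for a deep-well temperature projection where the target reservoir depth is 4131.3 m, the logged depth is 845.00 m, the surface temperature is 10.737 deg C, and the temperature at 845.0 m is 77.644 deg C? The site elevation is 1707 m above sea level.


Step 1: grad = (T_d1 - T_surf)/d1 * 1000 = (77.644 - 10.737)/845.0 * 1000 = 79.17988 deg C/km
Step 2: T_res = T_surf + grad*d2/1000 = 10.737 + 79.17988*4131.3/1000 = 337.85 deg C
T_res = 337.85 deg C


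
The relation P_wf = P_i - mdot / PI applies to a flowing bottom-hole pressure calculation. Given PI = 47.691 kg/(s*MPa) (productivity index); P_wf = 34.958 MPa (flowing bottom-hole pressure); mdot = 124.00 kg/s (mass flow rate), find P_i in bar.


P_i = P_wf + mdot / PI
P_i = 34.958 + 124.00 / 47.691
P_i = 37.55807 MPa
Convert: 37.55807 MPa * 10.0 = 375.58 bar
P_i = 375.58 bar


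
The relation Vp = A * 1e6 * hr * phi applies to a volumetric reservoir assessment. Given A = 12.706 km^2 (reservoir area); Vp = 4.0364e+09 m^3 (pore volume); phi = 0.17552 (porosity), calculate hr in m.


hr = Vp / (A * 1e6 * phi)
hr = 4.0364e+09 / (12.706 * 1e6 * 0.17552)
hr = 1809.9 m


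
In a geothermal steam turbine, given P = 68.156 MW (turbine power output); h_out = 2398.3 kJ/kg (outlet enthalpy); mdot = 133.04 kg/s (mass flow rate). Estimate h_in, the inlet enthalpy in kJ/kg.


h_in = h_out + P * 1000 / mdot
h_in = 2398.3 + 68.156 * 1000 / 133.04
h_in = 2910.6 kJ/kg


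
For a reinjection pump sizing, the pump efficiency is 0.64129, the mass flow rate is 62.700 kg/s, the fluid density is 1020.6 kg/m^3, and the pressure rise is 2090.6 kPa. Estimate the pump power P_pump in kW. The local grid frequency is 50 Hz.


P_pump = mdot * dP / (rho * eta)
P_pump = 62.700 * 2090.6 / (1020.6 * 0.64129)
P_pump = 200.28 kW


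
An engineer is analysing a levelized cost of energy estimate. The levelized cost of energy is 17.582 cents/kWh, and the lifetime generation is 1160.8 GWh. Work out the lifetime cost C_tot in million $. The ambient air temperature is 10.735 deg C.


C_tot = LCOE / 100 * E_tot
C_tot = 17.582 / 100 * 1160.8
C_tot = 204.09 million $


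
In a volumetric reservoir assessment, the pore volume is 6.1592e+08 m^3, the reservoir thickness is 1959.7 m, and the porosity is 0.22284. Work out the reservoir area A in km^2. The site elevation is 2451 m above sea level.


A = Vp / (1e6 * hr * phi)
A = 6.1592e+08 / (1e6 * 1959.7 * 0.22284)
A = 1.4104 km^2


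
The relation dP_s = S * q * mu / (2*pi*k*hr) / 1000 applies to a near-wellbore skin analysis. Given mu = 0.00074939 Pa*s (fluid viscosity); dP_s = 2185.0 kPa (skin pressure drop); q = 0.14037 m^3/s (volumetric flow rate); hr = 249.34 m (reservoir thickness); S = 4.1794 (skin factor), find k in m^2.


k = S*q*mu / (2*pi*dP_s*1000*hr)
k = 4.1794*0.14037*0.00074939 / (2*pi*2185.0*1000*249.34)
k = 1.2843e-13 m^2


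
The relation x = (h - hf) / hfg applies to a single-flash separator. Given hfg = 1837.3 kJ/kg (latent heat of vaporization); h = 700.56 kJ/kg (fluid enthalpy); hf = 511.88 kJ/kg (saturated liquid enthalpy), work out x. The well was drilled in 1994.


x = (h - hf) / hfg
x = (700.56 - 511.88) / 1837.3
x = 0.10269


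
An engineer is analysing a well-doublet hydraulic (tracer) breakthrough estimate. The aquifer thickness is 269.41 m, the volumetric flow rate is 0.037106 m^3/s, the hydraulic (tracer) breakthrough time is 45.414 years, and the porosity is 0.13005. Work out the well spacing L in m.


L = sqrt(t_bt*365.25*86400*3*Qv / (pi*hr*phi))
L = sqrt(45.414*365.25*86400*3*0.037106 / (pi*269.41*0.13005))
L = 1203.9 m


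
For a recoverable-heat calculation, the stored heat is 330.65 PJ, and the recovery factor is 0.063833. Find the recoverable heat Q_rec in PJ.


Q_rec = Q_s * RF
Q_rec = 330.65 * 0.063833
Q_rec = 21.106 PJ


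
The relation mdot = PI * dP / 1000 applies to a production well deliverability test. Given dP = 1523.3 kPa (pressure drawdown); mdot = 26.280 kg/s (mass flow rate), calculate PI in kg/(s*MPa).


PI = mdot * 1000 / dP
PI = 26.280 * 1000 / 1523.3
PI = 17.252 kg/(s*MPa)


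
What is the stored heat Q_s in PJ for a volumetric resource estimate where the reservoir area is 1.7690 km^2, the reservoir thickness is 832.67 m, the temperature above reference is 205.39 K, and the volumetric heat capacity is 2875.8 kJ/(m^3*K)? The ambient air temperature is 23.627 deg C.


Step 1: Vr = A*1e6*hr = 1.769*1e6*832.67 = 1.472993e+09 m^3
Step 2: Q_s = Vr*rhoc*dT/1e12 = 1.472993e+09*2875.8*205.39/1e12 = 870.04 PJ
Q_s = 870.04 PJ


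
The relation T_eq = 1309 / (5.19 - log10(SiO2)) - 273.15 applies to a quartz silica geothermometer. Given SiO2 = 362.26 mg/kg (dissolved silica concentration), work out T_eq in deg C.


T_eq = 1309 / (5.19 - log10(SiO2)) - 273.15
T_eq = 1309 / (5.19 - log10(362.26)) - 273.15
T_eq = 224.38 deg C


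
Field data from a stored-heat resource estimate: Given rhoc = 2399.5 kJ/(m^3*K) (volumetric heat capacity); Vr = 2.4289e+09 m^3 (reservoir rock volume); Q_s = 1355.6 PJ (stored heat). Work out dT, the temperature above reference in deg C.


dT = Q_s * 1e12 / (Vr * rhoc)
dT = 1355.6 * 1e12 / (2.4289e+09 * 2399.5)
dT = 232.5954 K
Convert (temperature difference, 1 K = 1 deg C): 232.5954 K = 232.5954 deg C
dT = 232.60 deg C


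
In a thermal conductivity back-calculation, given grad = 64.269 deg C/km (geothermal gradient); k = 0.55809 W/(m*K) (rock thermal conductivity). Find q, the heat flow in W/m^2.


q = k * grad / 1000
q = 0.55809 * 64.269 / 1000
q = 0.035868 W/m^2


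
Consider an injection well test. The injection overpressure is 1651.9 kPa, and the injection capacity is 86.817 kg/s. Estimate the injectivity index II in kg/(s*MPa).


II = mdot * 1000 / dP
II = 86.817 * 1000 / 1651.9
II = 52.556 kg/(s*MPa)


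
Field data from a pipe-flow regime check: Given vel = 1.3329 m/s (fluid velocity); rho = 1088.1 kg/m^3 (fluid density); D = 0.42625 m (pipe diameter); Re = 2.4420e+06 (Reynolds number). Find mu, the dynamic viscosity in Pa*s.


mu = rho * vel * D / Re
mu = 1088.1 * 1.3329 * 0.42625 / 2.4420e+06
mu = 0.00025315 Pa*s


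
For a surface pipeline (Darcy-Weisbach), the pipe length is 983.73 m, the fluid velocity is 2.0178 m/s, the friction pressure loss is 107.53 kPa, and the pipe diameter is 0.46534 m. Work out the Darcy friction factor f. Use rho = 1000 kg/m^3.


f = dP*1000 / ((L/D)*(rho*vel^2/2))
f = 107.53*1000 / ((983.73/0.46534)*(1000*2.0178^2/2))
f = 0.024986


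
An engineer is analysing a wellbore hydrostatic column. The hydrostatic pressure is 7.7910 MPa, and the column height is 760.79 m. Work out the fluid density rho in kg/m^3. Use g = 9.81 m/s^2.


rho = P * 1e6 / (g * h)
rho = 7.7910 * 1e6 / (9.81 * 760.79)
rho = 1043.9 kg/m^3


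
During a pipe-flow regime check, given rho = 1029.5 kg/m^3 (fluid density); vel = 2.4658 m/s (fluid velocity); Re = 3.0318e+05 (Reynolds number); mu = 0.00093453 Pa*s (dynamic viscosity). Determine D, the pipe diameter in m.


D = Re * mu / (rho * vel)
D = 3.0318e+05 * 0.00093453 / (1029.5 * 2.4658)
D = 0.11161 m


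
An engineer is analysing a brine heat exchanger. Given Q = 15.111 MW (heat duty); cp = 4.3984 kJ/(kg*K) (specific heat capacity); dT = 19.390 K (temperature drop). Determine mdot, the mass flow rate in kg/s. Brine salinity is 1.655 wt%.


mdot = Q * 1000 / (cp * dT)
mdot = 15.111 * 1000 / (4.3984 * 19.390)
mdot = 177.18 kg/s


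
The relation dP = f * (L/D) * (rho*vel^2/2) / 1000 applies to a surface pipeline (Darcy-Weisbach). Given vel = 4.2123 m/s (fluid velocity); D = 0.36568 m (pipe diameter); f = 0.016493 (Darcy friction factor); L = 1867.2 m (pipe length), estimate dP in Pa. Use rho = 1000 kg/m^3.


dP = f * (L/D) * (rho*vel^2/2) / 1000
dP = 0.016493 * (1867.2/0.36568) * (1000*4.2123^2/2) / 1000
dP = 747.1329 kPa
Convert: 747.1329 kPa * 1000.0 = 7.4713e+05 Pa
dP = 7.4713e+05 Pa


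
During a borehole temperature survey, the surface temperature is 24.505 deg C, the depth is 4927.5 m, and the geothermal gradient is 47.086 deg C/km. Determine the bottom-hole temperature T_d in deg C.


T_d = T_surf + grad * d / 1000
T_d = 24.505 + 47.086 * 4927.5 / 1000
T_d = 256.52 deg C


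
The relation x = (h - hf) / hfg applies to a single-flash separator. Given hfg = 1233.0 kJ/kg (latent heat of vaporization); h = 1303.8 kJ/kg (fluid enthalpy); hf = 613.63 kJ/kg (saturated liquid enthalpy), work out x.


x = (h - hf) / hfg
x = (1303.8 - 613.63) / 1233.0
x = 0.55975


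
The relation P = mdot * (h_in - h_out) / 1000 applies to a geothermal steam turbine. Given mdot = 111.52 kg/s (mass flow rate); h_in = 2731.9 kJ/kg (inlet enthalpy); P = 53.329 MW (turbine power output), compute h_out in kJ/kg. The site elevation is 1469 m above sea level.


h_out = h_in - P * 1000 / mdot
h_out = 2731.9 - 53.329 * 1000 / 111.52
h_out = 2253.7 kJ/kg


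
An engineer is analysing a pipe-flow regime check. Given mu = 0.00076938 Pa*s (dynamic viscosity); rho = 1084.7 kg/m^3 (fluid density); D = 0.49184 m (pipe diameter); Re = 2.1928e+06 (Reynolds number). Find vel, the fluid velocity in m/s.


vel = Re * mu / (rho * D)
vel = 2.1928e+06 * 0.00076938 / (1084.7 * 0.49184)
vel = 3.1623 m/s


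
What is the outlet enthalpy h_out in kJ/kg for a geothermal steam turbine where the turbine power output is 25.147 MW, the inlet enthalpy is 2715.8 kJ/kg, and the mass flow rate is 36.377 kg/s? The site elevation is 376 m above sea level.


h_out = h_in - P * 1000 / mdot
h_out = 2715.8 - 25.147 * 1000 / 36.377
h_out = 2024.5 kJ/kg


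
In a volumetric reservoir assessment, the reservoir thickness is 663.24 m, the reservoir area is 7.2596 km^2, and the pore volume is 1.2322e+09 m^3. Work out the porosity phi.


phi = Vp / (A * 1e6 * hr)
phi = 1.2322e+09 / (7.2596 * 1e6 * 663.24)
phi = 0.25592


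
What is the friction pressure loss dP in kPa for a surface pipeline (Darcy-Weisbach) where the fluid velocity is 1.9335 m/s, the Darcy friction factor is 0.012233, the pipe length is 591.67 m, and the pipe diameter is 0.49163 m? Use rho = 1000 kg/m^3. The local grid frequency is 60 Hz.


dP = f * (L/D) * (rho*vel^2/2) / 1000
dP = 0.012233 * (591.67/0.49163) * (1000*1.9335^2/2) / 1000
dP = 27.519 kPa


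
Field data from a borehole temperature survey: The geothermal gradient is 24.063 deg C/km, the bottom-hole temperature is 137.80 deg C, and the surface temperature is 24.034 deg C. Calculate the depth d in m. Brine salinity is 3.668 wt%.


d = (T_d - T_surf) / grad * 1000
d = (137.80 - 24.034) / 24.063 * 1000
d = 4727.8 m


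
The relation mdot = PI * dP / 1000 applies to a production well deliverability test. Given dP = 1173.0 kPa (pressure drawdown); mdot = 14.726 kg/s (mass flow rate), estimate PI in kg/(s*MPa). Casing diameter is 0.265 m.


PI = mdot * 1000 / dP
PI = 14.726 * 1000 / 1173.0
PI = 12.554 kg/(s*MPa)


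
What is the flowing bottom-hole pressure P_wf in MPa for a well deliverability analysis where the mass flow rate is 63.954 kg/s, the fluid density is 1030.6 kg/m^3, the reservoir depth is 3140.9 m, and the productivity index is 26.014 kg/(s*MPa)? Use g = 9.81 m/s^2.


Step 1: P_i = rho*g*h/1e6 = 1030.6*9.81*3140.9/1e6 = 31.75508 MPa
Step 2: P_wf = P_i - mdot/PI = 31.75508 - 63.954/26.014 = 29.297 MPa
P_wf = 29.297 MPa


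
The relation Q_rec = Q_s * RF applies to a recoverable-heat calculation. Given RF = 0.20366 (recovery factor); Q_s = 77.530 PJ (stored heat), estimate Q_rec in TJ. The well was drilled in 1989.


Q_rec = Q_s * RF
Q_rec = 77.530 * 0.20366
Q_rec = 15.78976 PJ
Convert: 15.78976 PJ * 1000.0 = 15790 TJ
Q_rec = 15790 TJ


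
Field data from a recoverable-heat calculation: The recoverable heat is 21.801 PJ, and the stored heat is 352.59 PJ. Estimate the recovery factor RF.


RF = Q_rec / Q_s
RF = 21.801 / 352.59
RF = 0.061831


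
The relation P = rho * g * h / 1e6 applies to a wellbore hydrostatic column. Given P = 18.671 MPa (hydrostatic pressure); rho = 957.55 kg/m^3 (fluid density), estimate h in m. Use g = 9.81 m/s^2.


h = P * 1e6 / (g * rho)
h = 18.671 * 1e6 / (9.81 * 957.55)
h = 1987.6 m


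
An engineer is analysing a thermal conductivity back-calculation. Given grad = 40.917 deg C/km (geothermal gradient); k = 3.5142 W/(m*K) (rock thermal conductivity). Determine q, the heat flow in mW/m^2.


q = k * grad / 1000
q = 3.5142 * 40.917 / 1000
q = 0.1437905 W/m^2
Convert: 0.1437905 W/m^2 * 1000.0 = 143.79 mW/m^2
q = 143.79 mW/m^2


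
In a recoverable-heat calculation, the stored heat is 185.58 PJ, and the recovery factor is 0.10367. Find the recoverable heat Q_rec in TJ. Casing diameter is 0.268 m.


Q_rec = Q_s * RF
Q_rec = 185.58 * 0.10367
Q_rec = 19.23908 PJ
Convert: 19.23908 PJ * 1000.0 = 19239 TJ
Q_rec = 19239 TJ


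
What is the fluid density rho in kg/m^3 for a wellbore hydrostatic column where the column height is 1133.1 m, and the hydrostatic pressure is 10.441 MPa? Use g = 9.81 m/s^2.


rho = P * 1e6 / (g * h)
rho = 10.441 * 1e6 / (9.81 * 1133.1)
rho = 939.30 kg/m^3


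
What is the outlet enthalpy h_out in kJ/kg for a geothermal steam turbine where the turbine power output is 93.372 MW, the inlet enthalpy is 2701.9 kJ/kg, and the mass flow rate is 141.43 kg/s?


h_out = h_in - P * 1000 / mdot
h_out = 2701.9 - 93.372 * 1000 / 141.43
h_out = 2041.7 kJ/kg


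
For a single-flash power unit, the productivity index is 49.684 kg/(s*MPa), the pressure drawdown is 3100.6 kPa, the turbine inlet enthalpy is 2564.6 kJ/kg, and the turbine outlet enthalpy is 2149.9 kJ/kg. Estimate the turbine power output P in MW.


Step 1: mdot = PI * dP / 1000 = 49.684 * 3100.6 / 1000 = 154.0502 kg/s
Step 2: P = mdot*(h_in - h_out)/1000 = 154.0502*(2564.6 - 2149.9)/1000 = 63.885 MW
P = 63.885 MW


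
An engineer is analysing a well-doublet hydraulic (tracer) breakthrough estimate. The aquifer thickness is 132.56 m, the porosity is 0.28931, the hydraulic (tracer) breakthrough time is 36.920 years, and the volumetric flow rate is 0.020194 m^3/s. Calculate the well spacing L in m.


L = sqrt(t_bt*365.25*86400*3*Qv / (pi*hr*phi))
L = sqrt(36.920*365.25*86400*3*0.020194 / (pi*132.56*0.28931))
L = 765.41 m


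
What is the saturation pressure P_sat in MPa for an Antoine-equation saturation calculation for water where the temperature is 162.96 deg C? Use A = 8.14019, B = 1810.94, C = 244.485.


P_sat = 10^(A - B/(C + T)) / 760 * 0.101325
P_sat = 10^(8.14019 - 1810.94/(244.485 + 162.96)) / 760 * 0.101325
P_sat = 0.66141 MPa


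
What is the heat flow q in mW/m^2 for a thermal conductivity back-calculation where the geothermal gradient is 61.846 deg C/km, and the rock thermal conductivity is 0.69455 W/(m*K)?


q = k * grad / 1000
q = 0.69455 * 61.846 / 1000
q = 0.04295514 W/m^2
Convert: 0.04295514 W/m^2 * 1000.0 = 42.955 mW/m^2
q = 42.955 mW/m^2


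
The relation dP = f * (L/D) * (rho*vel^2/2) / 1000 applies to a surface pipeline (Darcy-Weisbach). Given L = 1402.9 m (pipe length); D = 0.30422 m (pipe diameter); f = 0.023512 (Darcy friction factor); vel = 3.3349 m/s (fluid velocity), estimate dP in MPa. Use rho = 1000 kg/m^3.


dP = f * (L/D) * (rho*vel^2/2) / 1000
dP = 0.023512 * (1402.9/0.30422) * (1000*3.3349^2/2) / 1000
dP = 602.9262 kPa
Convert: 602.9262 kPa * 0.001 = 0.60293 MPa
dP = 0.60293 MPa


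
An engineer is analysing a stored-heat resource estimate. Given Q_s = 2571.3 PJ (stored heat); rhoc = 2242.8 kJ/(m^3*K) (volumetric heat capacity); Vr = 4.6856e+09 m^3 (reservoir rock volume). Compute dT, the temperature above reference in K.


dT = Q_s * 1e12 / (Vr * rhoc)
dT = 2571.3 * 1e12 / (4.6856e+09 * 2242.8)
dT = 244.68 K


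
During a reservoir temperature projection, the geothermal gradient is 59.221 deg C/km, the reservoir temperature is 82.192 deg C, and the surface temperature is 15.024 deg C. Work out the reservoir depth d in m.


d = (T_res - T_surf) / grad * 1000
d = (82.192 - 15.024) / 59.221 * 1000
d = 1134.2 m


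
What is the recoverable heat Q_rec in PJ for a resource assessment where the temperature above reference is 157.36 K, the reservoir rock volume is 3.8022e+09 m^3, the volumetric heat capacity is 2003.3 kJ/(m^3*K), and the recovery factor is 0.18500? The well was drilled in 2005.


Step 1: Q_s = Vr*rhoc*dT/1e12 = 3.8022e+09*2003.3*157.36/1e12 = 1198.603 PJ
Step 2: Q_rec = Q_s * RF = 1198.603 * 0.185 = 221.74 PJ
Q_rec = 221.74 PJ


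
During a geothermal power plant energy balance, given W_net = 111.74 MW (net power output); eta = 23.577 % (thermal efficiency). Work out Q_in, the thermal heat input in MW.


Q_in = W_net / (eta / 100)
Q_in = 111.74 / (23.577 / 100)
Q_in = 473.94 MW


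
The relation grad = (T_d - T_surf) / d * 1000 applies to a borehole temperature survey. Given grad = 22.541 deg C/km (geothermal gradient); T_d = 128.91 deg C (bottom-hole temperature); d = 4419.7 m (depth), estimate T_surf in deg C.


T_surf = T_d - grad * d / 1000
T_surf = 128.91 - 22.541 * 4419.7 / 1000
T_surf = 29.286 deg C


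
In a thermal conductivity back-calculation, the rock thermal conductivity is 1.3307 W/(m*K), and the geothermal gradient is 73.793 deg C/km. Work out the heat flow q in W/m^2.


q = k * grad / 1000
q = 1.3307 * 73.793 / 1000
q = 0.098196 W/m^2


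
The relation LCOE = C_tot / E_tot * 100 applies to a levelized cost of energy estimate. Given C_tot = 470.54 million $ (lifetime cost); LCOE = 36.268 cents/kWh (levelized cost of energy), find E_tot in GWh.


E_tot = C_tot / LCOE * 100
E_tot = 470.54 / 36.268 * 100
E_tot = 1297.4 GWh


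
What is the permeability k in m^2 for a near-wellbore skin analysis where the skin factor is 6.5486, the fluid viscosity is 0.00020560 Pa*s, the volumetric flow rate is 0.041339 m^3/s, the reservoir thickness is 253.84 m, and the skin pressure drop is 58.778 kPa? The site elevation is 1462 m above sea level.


k = S*q*mu / (2*pi*dP_s*1000*hr)
k = 6.5486*0.041339*0.00020560 / (2*pi*58.778*1000*253.84)
k = 5.9371e-13 m^2


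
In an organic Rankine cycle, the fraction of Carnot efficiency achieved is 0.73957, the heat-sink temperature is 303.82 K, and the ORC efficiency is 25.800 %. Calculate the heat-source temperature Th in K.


Th = Tc / (1 - (eta_orc/100)/f)
Th = 303.82 / (1 - (25.800/100)/0.73957)
Th = 466.59 K


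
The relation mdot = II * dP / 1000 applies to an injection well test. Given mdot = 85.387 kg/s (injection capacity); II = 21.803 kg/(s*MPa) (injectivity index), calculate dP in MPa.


dP = mdot * 1000 / II
dP = 85.387 * 1000 / 21.803
dP = 3916.296 kPa
Convert: 3916.296 kPa * 0.001 = 3.9163 MPa
dP = 3.9163 MPa


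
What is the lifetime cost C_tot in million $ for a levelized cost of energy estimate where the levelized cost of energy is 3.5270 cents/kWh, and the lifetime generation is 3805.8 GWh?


C_tot = LCOE / 100 * E_tot
C_tot = 3.5270 / 100 * 3805.8
C_tot = 134.23 million $


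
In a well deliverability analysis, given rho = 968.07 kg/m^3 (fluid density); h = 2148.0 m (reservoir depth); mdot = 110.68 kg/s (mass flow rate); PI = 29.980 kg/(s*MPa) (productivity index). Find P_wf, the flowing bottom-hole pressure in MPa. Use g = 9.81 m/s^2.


Step 1: P_i = rho*g*h/1e6 = 968.07*9.81*2148.0/1e6 = 20.39905 MPa
Step 2: P_wf = P_i - mdot/PI = 20.39905 - 110.68/29.98 = 16.707 MPa
P_wf = 16.707 MPa


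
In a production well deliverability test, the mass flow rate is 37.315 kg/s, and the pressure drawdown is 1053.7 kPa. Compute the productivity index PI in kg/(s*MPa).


PI = mdot * 1000 / dP
PI = 37.315 * 1000 / 1053.7
PI = 35.413 kg/(s*MPa)


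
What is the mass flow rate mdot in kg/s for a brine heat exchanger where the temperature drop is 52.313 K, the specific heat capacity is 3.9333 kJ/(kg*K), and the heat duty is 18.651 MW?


mdot = Q * 1000 / (cp * dT)
mdot = 18.651 * 1000 / (3.9333 * 52.313)
mdot = 90.643 kg/s


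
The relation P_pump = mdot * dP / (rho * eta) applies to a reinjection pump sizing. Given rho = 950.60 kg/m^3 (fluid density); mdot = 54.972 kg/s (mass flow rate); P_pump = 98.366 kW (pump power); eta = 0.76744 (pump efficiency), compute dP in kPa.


dP = P_pump * rho * eta / mdot
dP = 98.366 * 950.60 * 0.76744 / 54.972
dP = 1305.4 kPa


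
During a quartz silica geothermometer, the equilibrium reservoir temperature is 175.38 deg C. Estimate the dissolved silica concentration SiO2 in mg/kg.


SiO2 = 10^(5.19 - 1309/(T_eq + 273.15))
SiO2 = 10^(5.19 - 1309/(175.38 + 273.15))
SiO2 = 186.89 mg/kg


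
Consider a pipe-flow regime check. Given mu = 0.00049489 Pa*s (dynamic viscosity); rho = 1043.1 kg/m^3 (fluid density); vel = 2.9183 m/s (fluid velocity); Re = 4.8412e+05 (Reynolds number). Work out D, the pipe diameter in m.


D = Re * mu / (rho * vel)
D = 4.8412e+05 * 0.00049489 / (1043.1 * 2.9183)
D = 0.078706 m


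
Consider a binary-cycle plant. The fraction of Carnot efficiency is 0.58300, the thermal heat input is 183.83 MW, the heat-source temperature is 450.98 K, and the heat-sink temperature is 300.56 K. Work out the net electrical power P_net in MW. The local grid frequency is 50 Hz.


Step 1: eta = (1 - Tc/Th)*f = (1 - 300.56/450.98)*0.583 = 0.1944540
Step 2: P_net = eta * Q_in = 0.1944540 * 183.83 = 35.746 MW
P_net = 35.746 MW


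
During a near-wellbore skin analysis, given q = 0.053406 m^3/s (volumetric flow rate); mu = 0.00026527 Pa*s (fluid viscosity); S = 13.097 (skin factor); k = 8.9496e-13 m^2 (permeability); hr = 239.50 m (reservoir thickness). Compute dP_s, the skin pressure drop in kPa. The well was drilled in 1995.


dP_s = S * q * mu / (2*pi*k*hr) / 1000
dP_s = 13.097 * 0.053406 * 0.00026527 / (2*pi*8.9496e-13*239.50) / 1000
dP_s = 137.77 kPa


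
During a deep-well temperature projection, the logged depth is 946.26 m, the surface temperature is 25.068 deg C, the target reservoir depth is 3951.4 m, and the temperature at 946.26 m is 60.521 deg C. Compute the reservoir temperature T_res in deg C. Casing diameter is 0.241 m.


Step 1: grad = (T_d1 - T_surf)/d1 * 1000 = (60.521 - 25.068)/946.26 * 1000 = 37.46645 deg C/km
Step 2: T_res = T_surf + grad*d2/1000 = 25.068 + 37.46645*3951.4/1000 = 173.11 deg C
T_res = 173.11 deg C


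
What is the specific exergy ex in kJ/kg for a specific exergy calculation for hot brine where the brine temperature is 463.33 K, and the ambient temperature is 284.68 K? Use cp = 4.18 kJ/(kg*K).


ex = cp * ((T_b - T_0) - T_0 * ln(T_b/T_0))
ex = 4.18 * ((463.33 - 284.68) - 284.68 * ln(463.33/284.68))
ex = 167.16 kJ/kg


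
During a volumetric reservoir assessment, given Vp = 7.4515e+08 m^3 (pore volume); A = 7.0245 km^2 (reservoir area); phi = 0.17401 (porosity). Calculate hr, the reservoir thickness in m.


hr = Vp / (A * 1e6 * phi)
hr = 7.4515e+08 / (7.0245 * 1e6 * 0.17401)
hr = 609.61 m


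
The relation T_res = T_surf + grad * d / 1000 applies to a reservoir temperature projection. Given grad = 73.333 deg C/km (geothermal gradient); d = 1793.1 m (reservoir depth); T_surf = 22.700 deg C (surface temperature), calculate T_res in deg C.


T_res = T_surf + grad * d / 1000
T_res = 22.700 + 73.333 * 1793.1 / 1000
T_res = 154.19 deg C


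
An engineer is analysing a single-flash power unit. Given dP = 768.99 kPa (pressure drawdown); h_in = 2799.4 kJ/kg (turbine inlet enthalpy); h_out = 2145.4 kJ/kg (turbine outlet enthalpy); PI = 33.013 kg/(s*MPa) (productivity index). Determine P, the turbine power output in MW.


Step 1: mdot = PI * dP / 1000 = 33.013 * 768.99 / 1000 = 25.38667 kg/s
Step 2: P = mdot*(h_in - h_out)/1000 = 25.38667*(2799.4 - 2145.4)/1000 = 16.603 MW
P = 16.603 MW


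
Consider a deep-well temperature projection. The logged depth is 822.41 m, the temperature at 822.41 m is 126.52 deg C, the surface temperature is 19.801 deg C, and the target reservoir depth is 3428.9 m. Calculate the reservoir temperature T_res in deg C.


Step 1: grad = (T_d1 - T_surf)/d1 * 1000 = (126.52 - 19.801)/822.41 * 1000 = 129.7637 deg C/km
Step 2: T_res = T_surf + grad*d2/1000 = 19.801 + 129.7637*3428.9/1000 = 464.75 deg C
T_res = 464.75 deg C


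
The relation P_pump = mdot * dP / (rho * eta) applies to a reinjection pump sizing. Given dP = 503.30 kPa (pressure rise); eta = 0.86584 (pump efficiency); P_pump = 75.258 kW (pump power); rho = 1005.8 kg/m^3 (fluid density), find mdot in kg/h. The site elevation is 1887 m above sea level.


mdot = P_pump * rho * eta / dP
mdot = 75.258 * 1005.8 * 0.86584 / 503.30
mdot = 130.2192 kg/s
Convert: 130.2192 kg/s * 3600.0 = 4.6879e+05 kg/h
mdot = 4.6879e+05 kg/h


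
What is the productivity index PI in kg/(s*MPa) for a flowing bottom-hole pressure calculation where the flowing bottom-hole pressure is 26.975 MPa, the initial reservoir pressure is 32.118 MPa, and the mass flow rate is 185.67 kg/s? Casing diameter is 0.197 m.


PI = mdot / (P_i - P_wf)
PI = 185.67 / (32.118 - 26.975)
PI = 36.101 kg/(s*MPa)


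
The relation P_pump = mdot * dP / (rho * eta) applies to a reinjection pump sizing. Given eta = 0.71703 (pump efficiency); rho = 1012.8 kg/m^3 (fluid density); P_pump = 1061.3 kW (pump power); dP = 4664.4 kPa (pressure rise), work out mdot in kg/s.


mdot = P_pump * rho * eta / dP
mdot = 1061.3 * 1012.8 * 0.71703 / 4664.4
mdot = 165.24 kg/s


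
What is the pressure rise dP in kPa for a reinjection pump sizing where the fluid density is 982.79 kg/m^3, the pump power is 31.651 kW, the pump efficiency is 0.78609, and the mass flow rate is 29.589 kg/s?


dP = P_pump * rho * eta / mdot
dP = 31.651 * 982.79 * 0.78609 / 29.589
dP = 826.40 kPa


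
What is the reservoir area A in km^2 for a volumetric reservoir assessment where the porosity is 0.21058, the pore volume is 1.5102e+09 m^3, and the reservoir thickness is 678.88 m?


A = Vp / (1e6 * hr * phi)
A = 1.5102e+09 / (1e6 * 678.88 * 0.21058)
A = 10.564 km^2


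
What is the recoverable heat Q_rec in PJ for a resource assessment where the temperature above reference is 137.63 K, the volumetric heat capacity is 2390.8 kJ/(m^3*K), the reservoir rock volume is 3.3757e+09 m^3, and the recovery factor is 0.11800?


Step 1: Q_s = Vr*rhoc*dT/1e12 = 3.3757e+09*2390.8*137.63/1e12 = 1110.760 PJ
Step 2: Q_rec = Q_s * RF = 1110.760 * 0.118 = 131.07 PJ
Q_rec = 131.07 PJ


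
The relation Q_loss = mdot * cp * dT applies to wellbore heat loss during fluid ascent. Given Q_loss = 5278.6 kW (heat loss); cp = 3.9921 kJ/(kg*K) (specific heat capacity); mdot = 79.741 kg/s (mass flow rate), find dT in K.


dT = Q_loss / (mdot * cp)
dT = 5278.6 / (79.741 * 3.9921)
dT = 16.582 K


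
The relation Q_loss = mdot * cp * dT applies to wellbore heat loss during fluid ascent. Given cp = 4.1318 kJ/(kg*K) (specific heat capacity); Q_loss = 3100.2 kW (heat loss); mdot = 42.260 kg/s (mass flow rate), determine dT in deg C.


dT = Q_loss / (mdot * cp)
dT = 3100.2 / (42.260 * 4.1318)
dT = 17.75501 K
Convert (temperature difference, 1 K = 1 deg C): 17.75501 K = 17.75501 deg C
dT = 17.755 deg C


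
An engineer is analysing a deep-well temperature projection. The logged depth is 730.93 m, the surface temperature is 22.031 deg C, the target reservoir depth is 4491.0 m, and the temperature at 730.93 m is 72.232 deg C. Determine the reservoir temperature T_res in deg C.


Step 1: grad = (T_d1 - T_surf)/d1 * 1000 = (72.232 - 22.031)/730.93 * 1000 = 68.68100 deg C/km
Step 2: T_res = T_surf + grad*d2/1000 = 22.031 + 68.68100*4491.0/1000 = 330.48 deg C
T_res = 330.48 deg C


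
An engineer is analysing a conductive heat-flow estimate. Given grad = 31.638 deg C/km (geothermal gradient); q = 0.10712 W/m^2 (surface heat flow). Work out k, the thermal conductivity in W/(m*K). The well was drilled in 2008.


k = q * 1000 / grad
k = 0.10712 * 1000 / 31.638
k = 3.3858 W/(m*K)


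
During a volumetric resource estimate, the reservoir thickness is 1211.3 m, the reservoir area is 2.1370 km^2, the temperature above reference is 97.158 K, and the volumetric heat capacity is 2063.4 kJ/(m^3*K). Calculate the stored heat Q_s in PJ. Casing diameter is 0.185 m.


Step 1: Vr = A*1e6*hr = 2.137*1e6*1211.3 = 2.588548e+09 m^3
Step 2: Q_s = Vr*rhoc*dT/1e12 = 2.588548e+09*2063.4*97.158/1e12 = 518.94 PJ
Q_s = 518.94 PJ


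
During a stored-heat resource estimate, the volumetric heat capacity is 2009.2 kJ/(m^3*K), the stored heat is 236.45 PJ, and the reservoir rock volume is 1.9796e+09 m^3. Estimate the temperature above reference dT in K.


dT = Q_s * 1e12 / (Vr * rhoc)
dT = 236.45 * 1e12 / (1.9796e+09 * 2009.2)
dT = 59.448 K


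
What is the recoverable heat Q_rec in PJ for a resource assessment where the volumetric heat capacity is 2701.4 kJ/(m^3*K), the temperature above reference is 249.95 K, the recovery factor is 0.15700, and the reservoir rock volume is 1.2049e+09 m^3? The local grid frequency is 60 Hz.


Step 1: Q_s = Vr*rhoc*dT/1e12 = 1.2049e+09*2701.4*249.95/1e12 = 813.5665 PJ
Step 2: Q_rec = Q_s * RF = 813.5665 * 0.157 = 127.73 PJ
Q_rec = 127.73 PJ


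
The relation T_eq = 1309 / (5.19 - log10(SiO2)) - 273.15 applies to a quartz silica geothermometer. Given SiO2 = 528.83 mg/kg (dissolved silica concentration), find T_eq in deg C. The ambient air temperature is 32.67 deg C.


T_eq = 1309 / (5.19 - log10(SiO2)) - 273.15
T_eq = 1309 / (5.19 - log10(528.83)) - 273.15
T_eq = 257.52 deg C


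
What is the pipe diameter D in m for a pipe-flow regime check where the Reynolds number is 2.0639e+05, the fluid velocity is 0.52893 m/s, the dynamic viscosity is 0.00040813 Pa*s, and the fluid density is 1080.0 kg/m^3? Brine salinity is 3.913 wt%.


D = Re * mu / (rho * vel)
D = 2.0639e+05 * 0.00040813 / (1080.0 * 0.52893)
D = 0.14746 m


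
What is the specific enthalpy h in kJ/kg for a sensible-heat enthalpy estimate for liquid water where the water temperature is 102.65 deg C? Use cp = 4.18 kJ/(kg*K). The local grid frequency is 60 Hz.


h = cp * T
h = 4.18 * 102.65
h = 429.08 kJ/kg


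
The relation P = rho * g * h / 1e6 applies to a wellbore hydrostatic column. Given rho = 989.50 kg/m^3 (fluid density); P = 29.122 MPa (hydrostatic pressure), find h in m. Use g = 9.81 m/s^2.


h = P * 1e6 / (g * rho)
h = 29.122 * 1e6 / (9.81 * 989.50)
h = 3000.1 m


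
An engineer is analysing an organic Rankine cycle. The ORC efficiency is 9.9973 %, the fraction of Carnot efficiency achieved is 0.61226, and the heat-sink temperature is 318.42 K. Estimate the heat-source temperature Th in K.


Th = Tc / (1 - (eta_orc/100)/f)
Th = 318.42 / (1 - (9.9973/100)/0.61226)
Th = 380.56 K


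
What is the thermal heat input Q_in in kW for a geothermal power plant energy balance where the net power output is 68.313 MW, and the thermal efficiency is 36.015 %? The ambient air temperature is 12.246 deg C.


Q_in = W_net / (eta / 100)
Q_in = 68.313 / (36.015 / 100)
Q_in = 189.6793 MW
Convert: 189.6793 MW * 1000.0 = 1.8968e+05 kW
Q_in = 1.8968e+05 kW


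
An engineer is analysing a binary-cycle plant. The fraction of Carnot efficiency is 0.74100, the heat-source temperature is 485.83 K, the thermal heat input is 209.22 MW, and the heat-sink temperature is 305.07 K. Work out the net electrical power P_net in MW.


Step 1: eta = (1 - Tc/Th)*f = (1 - 305.07/485.83)*0.741 = 0.2756996
Step 2: P_net = eta * Q_in = 0.2756996 * 209.22 = 57.682 MW
P_net = 57.682 MW


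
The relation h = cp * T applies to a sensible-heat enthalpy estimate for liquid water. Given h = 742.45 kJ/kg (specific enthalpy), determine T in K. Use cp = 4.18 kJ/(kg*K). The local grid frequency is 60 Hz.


T = h / cp
T = 742.45 / 4.18
T = 177.6196 deg C
Convert to K: 177.6196 + 273.15 = 450.77 K
T = 450.77 K


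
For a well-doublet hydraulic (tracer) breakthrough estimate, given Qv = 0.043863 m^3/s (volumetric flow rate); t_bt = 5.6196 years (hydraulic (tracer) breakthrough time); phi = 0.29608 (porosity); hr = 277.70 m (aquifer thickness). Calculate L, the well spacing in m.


L = sqrt(t_bt*365.25*86400*3*Qv / (pi*hr*phi))
L = sqrt(5.6196*365.25*86400*3*0.043863 / (pi*277.70*0.29608))
L = 300.57 m


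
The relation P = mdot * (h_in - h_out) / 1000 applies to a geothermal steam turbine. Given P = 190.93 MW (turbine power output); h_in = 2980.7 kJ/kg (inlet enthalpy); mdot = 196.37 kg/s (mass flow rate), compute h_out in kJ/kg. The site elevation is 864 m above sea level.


h_out = h_in - P * 1000 / mdot
h_out = 2980.7 - 190.93 * 1000 / 196.37
h_out = 2008.4 kJ/kg


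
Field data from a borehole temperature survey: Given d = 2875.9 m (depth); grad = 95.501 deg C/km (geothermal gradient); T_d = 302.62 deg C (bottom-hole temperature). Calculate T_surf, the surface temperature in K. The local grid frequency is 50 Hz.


T_surf = T_d - grad * d / 1000
T_surf = 302.62 - 95.501 * 2875.9 / 1000
T_surf = 27.96867 deg C
Convert to K: 27.96867 + 273.15 = 301.12 K
T_surf = 301.12 K


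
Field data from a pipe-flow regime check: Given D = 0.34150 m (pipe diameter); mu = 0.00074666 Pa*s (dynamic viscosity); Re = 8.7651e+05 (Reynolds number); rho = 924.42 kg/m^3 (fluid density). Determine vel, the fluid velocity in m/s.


vel = Re * mu / (rho * D)
vel = 8.7651e+05 * 0.00074666 / (924.42 * 0.34150)
vel = 2.0731 m/s


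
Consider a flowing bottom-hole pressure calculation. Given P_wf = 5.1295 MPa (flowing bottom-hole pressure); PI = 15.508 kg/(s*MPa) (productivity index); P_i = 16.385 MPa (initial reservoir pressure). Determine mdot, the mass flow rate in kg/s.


mdot = (P_i - P_wf) * PI
mdot = (16.385 - 5.1295) * 15.508
mdot = 174.55 kg/s


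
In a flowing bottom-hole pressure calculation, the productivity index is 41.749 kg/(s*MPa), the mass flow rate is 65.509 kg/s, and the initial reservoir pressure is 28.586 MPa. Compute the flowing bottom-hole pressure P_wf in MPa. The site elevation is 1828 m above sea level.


P_wf = P_i - mdot / PI
P_wf = 28.586 - 65.509 / 41.749
P_wf = 27.017 MPa


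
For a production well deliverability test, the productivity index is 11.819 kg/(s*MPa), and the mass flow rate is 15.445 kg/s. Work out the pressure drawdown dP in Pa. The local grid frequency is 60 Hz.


dP = mdot * 1000 / PI
dP = 15.445 * 1000 / 11.819
dP = 1306.794 kPa
Convert: 1306.794 kPa * 1000.0 = 1.3068e+06 Pa
dP = 1.3068e+06 Pa
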